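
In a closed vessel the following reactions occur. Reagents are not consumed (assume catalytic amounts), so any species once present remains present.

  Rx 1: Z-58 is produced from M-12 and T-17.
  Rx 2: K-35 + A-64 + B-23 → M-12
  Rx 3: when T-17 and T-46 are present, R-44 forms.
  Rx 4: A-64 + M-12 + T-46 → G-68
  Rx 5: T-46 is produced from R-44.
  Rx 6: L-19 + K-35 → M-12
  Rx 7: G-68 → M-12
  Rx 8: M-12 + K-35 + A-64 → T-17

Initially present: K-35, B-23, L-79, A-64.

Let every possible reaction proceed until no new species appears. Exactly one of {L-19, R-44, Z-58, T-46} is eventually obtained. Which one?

K-35, A-64, and B-23 present → M-12 forms (Rx 2).
M-12, K-35, and A-64 present → T-17 forms (Rx 8).
M-12 and T-17 present → Z-58 forms (Rx 1).
No rule produces L-19, and it is not given. T-46 would need R-44 (Rx 5), but R-44 never forms. R-44 would need T-17 and T-46 (Rx 3), but T-46 never forms.

Z-58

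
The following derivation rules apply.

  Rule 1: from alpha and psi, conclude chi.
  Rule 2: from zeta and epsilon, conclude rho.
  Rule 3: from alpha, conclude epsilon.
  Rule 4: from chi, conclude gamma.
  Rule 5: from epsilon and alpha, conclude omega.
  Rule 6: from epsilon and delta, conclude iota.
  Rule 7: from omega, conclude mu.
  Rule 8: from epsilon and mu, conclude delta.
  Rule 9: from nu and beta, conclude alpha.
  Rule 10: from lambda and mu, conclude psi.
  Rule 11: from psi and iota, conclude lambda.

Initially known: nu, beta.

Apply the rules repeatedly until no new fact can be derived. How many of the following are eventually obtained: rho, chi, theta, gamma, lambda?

rho would need zeta and epsilon (Rule 2), but zeta is never established.
chi would need alpha and psi (Rule 1), but psi is never established.
No rule produces theta, and it is not given.
gamma would need chi (Rule 4), but chi is never established.
lambda would need psi and iota (Rule 11), but psi is never established.
None of the 5 are reached.

0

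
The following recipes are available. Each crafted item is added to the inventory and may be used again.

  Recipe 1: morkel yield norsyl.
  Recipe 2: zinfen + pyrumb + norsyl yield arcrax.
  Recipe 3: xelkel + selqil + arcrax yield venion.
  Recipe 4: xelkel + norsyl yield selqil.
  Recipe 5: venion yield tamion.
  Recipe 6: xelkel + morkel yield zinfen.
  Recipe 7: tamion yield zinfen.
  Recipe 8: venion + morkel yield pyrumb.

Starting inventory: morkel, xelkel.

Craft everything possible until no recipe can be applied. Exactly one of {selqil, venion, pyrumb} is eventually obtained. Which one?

selqil

Using Recipe 1, morkel makes norsyl.
xelkel + norsyl → selqil (Recipe 4).
venion would need xelkel, selqil, and arcrax (Recipe 3), but arcrax is never obtained. pyrumb would need venion and morkel (Recipe 8), but venion is never obtained.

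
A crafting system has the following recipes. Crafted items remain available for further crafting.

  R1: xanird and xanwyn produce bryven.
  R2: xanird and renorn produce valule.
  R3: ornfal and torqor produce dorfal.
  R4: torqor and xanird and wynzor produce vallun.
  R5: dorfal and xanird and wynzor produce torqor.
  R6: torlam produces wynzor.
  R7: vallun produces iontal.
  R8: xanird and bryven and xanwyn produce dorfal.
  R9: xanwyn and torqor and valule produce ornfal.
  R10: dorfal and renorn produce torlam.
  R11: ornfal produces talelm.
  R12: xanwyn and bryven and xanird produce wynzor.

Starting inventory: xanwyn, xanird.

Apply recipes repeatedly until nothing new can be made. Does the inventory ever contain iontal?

Using R1, xanird and xanwyn make bryven.
xanird and bryven and xanwyn → dorfal (R8).
Using R12, xanwyn, bryven, and xanird make wynzor.
Using R5, dorfal, xanird, and wynzor make torqor.
torqor and xanird and wynzor → vallun (R4).
vallun → iontal (R7).

Yes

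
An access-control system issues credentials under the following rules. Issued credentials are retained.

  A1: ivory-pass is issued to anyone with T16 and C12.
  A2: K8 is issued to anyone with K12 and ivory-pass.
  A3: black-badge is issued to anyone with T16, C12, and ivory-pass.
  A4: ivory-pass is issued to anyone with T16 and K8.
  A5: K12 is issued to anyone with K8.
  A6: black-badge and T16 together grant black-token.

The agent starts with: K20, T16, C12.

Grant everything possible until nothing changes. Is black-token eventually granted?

Yes

Holding T16 and C12 grants ivory-pass (A1).
Holding T16, C12, and ivory-pass grants black-badge (A3).
Holding black-badge and T16 grants black-token (A6).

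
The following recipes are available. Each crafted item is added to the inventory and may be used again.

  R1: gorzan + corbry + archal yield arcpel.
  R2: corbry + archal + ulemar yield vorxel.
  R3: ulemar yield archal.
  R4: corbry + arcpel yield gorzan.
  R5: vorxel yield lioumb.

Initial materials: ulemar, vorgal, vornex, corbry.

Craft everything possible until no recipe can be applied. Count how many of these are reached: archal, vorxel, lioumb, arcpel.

3

Using R3, ulemar makes archal.
Using R2, corbry, archal, and ulemar make vorxel.
vorxel → lioumb (R5).
archal: reached.
vorxel: reached.
lioumb: reached.
arcpel would need gorzan, corbry, and archal (R1), but gorzan is never obtained.
Reached: archal, vorxel, and lioumb — 3 of the 4.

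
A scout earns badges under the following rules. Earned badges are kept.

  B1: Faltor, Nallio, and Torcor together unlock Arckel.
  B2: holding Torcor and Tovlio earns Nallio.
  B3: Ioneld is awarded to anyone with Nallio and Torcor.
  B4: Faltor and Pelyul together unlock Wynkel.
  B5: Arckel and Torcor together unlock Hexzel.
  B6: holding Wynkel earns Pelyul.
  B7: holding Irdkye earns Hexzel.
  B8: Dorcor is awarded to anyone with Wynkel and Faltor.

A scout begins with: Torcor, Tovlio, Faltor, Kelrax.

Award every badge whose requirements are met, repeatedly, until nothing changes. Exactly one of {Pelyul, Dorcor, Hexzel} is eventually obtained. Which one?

With Torcor and Tovlio, Nallio is earned (B2).
With Faltor, Nallio, and Torcor, Arckel is earned (B1).
With Arckel and Torcor, Hexzel is earned (B5).
Dorcor would need Wynkel and Faltor (B8), but Wynkel is never earned. Pelyul would need Wynkel (B6), but Wynkel is never earned.

Hexzel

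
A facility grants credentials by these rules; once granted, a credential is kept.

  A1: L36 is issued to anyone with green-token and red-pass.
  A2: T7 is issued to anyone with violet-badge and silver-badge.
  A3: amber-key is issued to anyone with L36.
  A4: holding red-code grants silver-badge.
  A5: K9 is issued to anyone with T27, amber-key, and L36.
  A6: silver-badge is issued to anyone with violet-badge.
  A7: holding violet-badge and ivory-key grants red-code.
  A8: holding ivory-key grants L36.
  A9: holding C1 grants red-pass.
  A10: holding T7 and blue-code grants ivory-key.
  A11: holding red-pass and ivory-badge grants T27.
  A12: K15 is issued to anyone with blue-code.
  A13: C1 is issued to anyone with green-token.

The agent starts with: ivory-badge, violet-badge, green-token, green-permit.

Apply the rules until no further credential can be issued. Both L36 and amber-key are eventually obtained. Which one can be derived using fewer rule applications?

L36: Holding green-token grants C1 (A13). Holding C1 grants red-pass (A9). Holding green-token and red-pass grants L36 (A1). [3 rule applications]
amber-key: Holding green-token grants C1 (A13). Holding C1 grants red-pass (A9). Holding green-token and red-pass grants L36 (A1). Holding L36 grants amber-key (A3). [4 rule applications]
L36 needs fewer.

L36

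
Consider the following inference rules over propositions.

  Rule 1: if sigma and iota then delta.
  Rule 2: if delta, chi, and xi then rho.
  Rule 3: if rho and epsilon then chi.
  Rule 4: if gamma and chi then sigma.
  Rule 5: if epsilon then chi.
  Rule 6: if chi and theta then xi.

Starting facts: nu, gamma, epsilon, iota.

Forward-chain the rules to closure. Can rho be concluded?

rho would need delta, chi, and xi (Rule 2), but xi is never established.

No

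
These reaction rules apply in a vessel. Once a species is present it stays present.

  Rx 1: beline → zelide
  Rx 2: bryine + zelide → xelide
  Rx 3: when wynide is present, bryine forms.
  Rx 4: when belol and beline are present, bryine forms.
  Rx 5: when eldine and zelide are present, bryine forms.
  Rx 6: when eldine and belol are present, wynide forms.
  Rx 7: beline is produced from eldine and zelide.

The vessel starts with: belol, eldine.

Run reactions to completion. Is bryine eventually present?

eldine and belol present → wynide forms (Rx 6).
wynide present → bryine forms (Rx 3).

Yes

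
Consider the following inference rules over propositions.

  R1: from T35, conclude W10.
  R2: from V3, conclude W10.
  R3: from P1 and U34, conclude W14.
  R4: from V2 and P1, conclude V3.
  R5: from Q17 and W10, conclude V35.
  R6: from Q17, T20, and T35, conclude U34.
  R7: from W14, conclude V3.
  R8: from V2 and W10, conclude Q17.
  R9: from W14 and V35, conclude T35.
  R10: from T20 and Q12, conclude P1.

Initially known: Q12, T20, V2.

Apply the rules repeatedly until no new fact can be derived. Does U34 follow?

No

U34 would need Q17, T20, and T35 (R6), but T35 is never established.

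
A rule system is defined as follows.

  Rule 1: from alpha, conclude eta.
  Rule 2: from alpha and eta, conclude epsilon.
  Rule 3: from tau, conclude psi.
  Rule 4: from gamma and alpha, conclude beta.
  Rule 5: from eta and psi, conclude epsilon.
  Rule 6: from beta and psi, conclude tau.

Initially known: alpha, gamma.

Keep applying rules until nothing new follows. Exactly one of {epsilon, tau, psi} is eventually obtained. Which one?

epsilon

alpha holds, so eta follows (Rule 1).
From alpha and eta, Rule 2 gives epsilon.
tau would need beta and psi (Rule 6), but psi is never established. psi would need tau (Rule 3), but tau is never established.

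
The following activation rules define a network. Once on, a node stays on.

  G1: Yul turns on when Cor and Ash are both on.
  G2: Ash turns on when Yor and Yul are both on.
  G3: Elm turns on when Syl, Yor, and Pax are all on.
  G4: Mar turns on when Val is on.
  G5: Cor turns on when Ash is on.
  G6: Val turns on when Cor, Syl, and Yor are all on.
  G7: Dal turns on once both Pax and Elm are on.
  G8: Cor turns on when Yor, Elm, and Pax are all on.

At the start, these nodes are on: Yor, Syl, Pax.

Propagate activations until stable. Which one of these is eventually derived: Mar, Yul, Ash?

G3: Syl, Yor, and Pax on → Elm on.
G8: Yor, Elm, and Pax on → Cor on.
Cor, Syl, and Yor are on, so Val turns on (G6).
Val is on, so Mar turns on (G4).
Yul would need Cor and Ash (G1), but Ash never turns on. Ash would need Yor and Yul (G2), but Yul never turns on.

Mar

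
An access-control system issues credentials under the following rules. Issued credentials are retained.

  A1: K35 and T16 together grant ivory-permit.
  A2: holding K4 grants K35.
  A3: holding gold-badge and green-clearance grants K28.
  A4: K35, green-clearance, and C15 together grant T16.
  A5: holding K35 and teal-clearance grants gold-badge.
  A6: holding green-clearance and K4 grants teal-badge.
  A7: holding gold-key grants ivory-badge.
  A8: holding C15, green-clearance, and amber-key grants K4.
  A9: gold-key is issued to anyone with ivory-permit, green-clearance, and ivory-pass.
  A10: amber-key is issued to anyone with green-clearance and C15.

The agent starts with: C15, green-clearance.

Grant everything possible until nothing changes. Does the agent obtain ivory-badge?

ivory-badge would need gold-key (A7), but gold-key is never granted.

No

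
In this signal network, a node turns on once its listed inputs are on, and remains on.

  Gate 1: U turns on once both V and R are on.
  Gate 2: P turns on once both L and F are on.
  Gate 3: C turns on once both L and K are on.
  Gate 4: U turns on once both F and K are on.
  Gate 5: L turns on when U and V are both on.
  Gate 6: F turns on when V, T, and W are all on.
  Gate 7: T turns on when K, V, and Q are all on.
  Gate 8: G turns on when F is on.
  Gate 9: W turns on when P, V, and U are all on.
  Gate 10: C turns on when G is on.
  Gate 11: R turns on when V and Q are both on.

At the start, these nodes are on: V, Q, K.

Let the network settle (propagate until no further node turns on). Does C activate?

V and Q are on, so R turns on (Gate 11).
Gate 1: V and R on → U on.
Gate 5: U and V on → L on.
Gate 3: L and K on → C on.

Yes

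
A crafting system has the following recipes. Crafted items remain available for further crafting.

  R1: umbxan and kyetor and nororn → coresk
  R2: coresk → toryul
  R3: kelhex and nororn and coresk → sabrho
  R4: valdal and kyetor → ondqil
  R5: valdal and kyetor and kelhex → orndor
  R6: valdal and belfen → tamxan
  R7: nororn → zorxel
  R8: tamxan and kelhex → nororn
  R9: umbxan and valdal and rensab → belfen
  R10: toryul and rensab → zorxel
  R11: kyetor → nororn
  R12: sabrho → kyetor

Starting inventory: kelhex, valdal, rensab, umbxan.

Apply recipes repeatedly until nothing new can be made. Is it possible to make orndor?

orndor would need valdal, kyetor, and kelhex (R5), but kyetor is never obtained.

No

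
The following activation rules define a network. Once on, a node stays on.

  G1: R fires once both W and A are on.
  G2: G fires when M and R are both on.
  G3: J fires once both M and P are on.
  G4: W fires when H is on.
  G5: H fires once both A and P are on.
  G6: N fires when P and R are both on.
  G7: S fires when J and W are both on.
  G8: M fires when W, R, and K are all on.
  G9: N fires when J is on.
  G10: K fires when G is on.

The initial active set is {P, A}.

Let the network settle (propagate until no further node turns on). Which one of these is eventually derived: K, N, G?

N

A and P are on, so H fires (G5).
G4: H on → W on.
W and A are on, so R fires (G1).
P and R are on, so N fires (G6).
G would need M and R (G2), but M never turns on. K would need G (G10), but G never turns on.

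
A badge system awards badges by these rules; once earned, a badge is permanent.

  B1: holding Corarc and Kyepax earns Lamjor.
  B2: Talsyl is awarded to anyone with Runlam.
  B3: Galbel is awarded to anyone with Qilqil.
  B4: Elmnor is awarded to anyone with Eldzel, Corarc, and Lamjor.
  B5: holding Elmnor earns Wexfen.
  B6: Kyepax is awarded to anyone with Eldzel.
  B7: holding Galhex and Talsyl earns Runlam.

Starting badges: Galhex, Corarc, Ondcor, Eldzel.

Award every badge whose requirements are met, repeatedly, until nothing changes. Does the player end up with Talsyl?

Talsyl would need Runlam (B2), but Runlam is never earned.

No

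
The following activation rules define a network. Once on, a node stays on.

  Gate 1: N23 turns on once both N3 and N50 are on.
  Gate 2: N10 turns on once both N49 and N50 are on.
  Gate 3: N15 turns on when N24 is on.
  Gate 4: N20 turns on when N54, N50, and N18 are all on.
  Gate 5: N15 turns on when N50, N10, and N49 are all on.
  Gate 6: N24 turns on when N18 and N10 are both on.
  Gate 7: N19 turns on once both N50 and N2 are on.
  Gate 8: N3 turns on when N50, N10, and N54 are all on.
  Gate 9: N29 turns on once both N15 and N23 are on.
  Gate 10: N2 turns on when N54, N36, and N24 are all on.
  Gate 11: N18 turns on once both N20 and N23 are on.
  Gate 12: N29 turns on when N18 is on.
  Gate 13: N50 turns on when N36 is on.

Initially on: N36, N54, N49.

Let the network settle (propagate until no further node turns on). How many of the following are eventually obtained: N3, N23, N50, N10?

4

N36 is on, so N50 turns on (Gate 13).
N49 and N50 are on, so N10 turns on (Gate 2).
Gate 8: N50, N10, and N54 on → N3 on.
Gate 1: N3 and N50 on → N23 on.
N3: reached.
N23: reached.
N50: reached.
N10: reached.
All 4 are reached.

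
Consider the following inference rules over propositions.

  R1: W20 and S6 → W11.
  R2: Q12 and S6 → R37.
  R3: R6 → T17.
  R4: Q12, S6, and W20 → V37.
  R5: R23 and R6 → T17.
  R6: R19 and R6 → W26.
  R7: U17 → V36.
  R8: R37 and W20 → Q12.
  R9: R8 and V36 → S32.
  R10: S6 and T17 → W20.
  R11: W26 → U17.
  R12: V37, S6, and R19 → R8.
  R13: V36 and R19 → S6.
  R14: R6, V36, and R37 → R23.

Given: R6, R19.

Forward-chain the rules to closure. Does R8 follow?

R8 would need V37, S6, and R19 (R12), but V37 is never established.

No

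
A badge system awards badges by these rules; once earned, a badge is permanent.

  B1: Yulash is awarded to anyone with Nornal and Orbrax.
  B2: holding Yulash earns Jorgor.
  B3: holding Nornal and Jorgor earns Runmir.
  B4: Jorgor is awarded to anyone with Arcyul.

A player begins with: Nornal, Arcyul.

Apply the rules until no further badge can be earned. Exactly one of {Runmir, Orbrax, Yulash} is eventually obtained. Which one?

With Arcyul, Jorgor is earned (B4).
With Nornal and Jorgor, Runmir is earned (B3).
Yulash would need Nornal and Orbrax (B1), but Orbrax is never earned. No rule produces Orbrax, and it is not given.

Runmir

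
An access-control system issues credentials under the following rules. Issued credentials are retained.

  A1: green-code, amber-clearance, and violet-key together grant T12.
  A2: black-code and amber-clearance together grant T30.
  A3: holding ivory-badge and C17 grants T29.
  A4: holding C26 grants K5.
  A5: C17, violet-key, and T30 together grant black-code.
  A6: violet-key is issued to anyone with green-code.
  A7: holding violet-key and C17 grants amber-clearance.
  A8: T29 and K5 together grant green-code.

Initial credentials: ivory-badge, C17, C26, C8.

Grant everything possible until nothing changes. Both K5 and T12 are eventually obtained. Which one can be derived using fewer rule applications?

K5: Holding C26 grants K5 (A4). [1 rule application]
T12: Holding C26 grants K5 (A4). Holding ivory-badge and C17 grants T29 (A3). Holding T29 and K5 grants green-code (A8). Holding green-code grants violet-key (A6). Holding violet-key and C17 grants amber-clearance (A7). Holding green-code, amber-clearance, and violet-key grants T12 (A1). [6 rule applications]
K5 needs fewer.

K5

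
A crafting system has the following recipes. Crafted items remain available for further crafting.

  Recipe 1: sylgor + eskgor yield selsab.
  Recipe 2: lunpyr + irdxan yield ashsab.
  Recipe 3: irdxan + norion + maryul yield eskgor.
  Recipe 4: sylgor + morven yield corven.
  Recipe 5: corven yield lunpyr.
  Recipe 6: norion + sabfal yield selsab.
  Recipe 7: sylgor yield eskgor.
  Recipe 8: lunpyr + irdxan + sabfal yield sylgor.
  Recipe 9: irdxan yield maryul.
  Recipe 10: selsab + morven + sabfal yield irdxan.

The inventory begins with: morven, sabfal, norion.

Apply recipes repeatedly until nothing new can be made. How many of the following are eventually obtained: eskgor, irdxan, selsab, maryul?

norion + sabfal → selsab (Recipe 6).
selsab + morven + sabfal → irdxan (Recipe 10).
Using Recipe 9, irdxan makes maryul.
irdxan + norion + maryul → eskgor (Recipe 3).
eskgor: reached.
irdxan: reached.
selsab: reached.
maryul: reached.
All 4 are reached.

4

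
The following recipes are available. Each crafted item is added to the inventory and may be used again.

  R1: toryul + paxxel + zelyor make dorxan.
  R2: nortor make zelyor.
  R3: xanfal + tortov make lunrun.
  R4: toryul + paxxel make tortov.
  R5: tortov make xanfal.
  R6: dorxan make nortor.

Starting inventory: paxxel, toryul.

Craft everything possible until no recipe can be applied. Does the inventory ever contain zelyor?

No

zelyor would need nortor (R2), but nortor is never obtained.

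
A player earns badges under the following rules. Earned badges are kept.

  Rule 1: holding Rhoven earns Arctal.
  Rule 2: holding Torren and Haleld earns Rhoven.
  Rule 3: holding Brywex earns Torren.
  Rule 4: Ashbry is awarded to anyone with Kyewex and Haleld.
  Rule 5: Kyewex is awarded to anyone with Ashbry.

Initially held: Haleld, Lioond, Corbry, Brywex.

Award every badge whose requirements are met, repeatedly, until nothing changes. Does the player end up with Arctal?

Yes

With Brywex, Torren is earned (Rule 3).
With Torren and Haleld, Rhoven is earned (Rule 2).
With Rhoven, Arctal is earned (Rule 1).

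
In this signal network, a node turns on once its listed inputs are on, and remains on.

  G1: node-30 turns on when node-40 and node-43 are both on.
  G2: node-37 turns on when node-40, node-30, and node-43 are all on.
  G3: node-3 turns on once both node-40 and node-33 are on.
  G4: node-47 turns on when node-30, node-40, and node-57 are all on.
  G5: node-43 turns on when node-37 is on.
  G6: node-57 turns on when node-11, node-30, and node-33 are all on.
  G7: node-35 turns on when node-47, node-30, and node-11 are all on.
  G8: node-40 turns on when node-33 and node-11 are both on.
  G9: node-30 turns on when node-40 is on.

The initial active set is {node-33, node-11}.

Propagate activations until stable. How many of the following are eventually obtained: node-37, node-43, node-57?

node-33 and node-11 are on, so node-40 turns on (G8).
G9: node-40 on → node-30 on.
node-11, node-30, and node-33 are on, so node-57 turns on (G6).
node-37 would need node-40, node-30, and node-43 (G2), but node-43 never turns on.
node-43 would need node-37 (G5), but node-37 never turns on.
node-57: reached.
Reached: node-57 — 1 of the 3.

1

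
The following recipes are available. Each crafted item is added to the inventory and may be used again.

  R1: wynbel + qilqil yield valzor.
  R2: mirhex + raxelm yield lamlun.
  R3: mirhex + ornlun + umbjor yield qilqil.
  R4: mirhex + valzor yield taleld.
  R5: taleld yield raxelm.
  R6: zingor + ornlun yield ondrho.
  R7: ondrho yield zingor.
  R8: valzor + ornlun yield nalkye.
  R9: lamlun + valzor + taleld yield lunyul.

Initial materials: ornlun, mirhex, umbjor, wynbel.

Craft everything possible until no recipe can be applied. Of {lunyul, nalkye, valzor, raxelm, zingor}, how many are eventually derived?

Using R3, mirhex, ornlun, and umbjor make qilqil.
Using R1, wynbel and qilqil make valzor.
Using R4, mirhex and valzor make taleld.
Using R8, valzor and ornlun make nalkye.
taleld → raxelm (R5).
Using R2, mirhex and raxelm make lamlun.
Using R9, lamlun, valzor, and taleld make lunyul.
lunyul: reached.
nalkye: reached.
valzor: reached.
raxelm: reached.
zingor would need ondrho (R7), but ondrho is never obtained.
Reached: lunyul, nalkye, valzor, and raxelm — 4 of the 5.

4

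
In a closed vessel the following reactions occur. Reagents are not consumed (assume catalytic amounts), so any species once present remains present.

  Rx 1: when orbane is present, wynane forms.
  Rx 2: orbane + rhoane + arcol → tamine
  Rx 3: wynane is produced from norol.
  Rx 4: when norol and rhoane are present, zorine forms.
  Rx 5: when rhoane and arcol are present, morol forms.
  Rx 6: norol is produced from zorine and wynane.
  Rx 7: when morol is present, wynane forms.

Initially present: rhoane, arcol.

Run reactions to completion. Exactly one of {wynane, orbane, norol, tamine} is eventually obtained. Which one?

wynane

rhoane and arcol present → morol forms (Rx 5).
morol present → wynane forms (Rx 7).
norol would need zorine and wynane (Rx 6), but zorine never forms. tamine would need orbane, rhoane, and arcol (Rx 2), but orbane never forms. No rule produces orbane, and it is not given.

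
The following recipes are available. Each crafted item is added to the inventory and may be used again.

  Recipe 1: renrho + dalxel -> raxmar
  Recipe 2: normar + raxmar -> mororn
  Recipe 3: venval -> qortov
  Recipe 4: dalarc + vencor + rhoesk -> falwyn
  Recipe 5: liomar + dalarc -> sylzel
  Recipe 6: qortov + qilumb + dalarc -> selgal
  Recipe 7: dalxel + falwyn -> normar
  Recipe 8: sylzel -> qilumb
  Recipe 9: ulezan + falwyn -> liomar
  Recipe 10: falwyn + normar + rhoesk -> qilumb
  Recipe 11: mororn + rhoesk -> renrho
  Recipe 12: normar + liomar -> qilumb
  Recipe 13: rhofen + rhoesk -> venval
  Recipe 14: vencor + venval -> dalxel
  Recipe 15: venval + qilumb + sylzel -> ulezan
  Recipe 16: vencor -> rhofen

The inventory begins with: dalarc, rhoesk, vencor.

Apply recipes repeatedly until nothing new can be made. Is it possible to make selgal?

Yes

Using Recipe 16, vencor makes rhofen.
dalarc + vencor + rhoesk -> falwyn (Recipe 4).
rhofen + rhoesk -> venval (Recipe 13).
Using Recipe 3, venval makes qortov.
vencor + venval -> dalxel (Recipe 14).
dalxel + falwyn -> normar (Recipe 7).
falwyn + normar + rhoesk -> qilumb (Recipe 10).
qortov + qilumb + dalarc -> selgal (Recipe 6).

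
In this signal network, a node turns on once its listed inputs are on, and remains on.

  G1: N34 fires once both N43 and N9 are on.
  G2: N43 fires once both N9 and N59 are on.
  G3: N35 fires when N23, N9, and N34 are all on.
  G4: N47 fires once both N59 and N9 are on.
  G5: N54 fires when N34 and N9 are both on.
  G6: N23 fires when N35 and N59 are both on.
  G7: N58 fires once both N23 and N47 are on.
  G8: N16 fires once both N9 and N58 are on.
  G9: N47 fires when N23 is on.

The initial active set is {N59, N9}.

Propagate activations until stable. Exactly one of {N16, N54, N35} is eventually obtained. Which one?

N54

G2: N9 and N59 on → N43 on.
N43 and N9 are on, so N34 fires (G1).
G5: N34 and N9 on → N54 on.
N35 would need N23, N9, and N34 (G3), but N23 never turns on. N16 would need N9 and N58 (G8), but N58 never turns on.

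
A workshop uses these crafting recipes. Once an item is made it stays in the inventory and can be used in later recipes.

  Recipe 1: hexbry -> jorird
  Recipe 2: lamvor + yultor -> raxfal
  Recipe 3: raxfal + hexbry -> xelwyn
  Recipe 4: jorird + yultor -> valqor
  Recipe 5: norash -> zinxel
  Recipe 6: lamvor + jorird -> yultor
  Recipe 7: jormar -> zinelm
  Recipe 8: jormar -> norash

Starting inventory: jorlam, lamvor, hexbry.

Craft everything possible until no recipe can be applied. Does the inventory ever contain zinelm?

No

zinelm would need jormar (Recipe 7), but jormar is never obtained.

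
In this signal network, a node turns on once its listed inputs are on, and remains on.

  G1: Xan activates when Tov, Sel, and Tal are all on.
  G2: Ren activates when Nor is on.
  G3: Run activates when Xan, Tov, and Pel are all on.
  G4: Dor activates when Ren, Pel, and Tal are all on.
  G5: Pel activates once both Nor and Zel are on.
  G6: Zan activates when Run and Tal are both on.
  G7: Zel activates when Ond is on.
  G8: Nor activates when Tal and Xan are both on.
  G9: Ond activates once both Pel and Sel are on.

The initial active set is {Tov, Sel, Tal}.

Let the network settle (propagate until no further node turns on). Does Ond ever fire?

Ond would need Pel and Sel (G9), but Pel never turns on.

No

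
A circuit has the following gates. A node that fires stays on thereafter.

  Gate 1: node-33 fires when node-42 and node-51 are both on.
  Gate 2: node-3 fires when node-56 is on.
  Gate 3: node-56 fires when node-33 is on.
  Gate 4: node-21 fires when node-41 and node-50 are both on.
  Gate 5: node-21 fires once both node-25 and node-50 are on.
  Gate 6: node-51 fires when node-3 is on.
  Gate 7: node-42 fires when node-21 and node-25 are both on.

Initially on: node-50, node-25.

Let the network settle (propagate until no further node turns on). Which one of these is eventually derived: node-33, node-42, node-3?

Gate 5: node-25 and node-50 on → node-21 on.
Gate 7: node-21 and node-25 on → node-42 on.
node-3 would need node-56 (Gate 2), but node-56 never turns on. node-33 would need node-42 and node-51 (Gate 1), but node-51 never turns on.

node-42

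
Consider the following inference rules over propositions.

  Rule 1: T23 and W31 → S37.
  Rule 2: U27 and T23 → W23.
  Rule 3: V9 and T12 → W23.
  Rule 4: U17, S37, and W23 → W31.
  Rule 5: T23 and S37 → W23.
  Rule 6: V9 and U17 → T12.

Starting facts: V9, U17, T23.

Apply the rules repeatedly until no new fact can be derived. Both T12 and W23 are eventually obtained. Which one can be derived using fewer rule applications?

T12

T12: From V9 and U17, Rule 6 gives T12. [1 rule application]
W23: From V9 and U17, Rule 6 gives T12. V9 and T12 hold, so W23 follows (Rule 3). [2 rule applications]
T12 needs fewer.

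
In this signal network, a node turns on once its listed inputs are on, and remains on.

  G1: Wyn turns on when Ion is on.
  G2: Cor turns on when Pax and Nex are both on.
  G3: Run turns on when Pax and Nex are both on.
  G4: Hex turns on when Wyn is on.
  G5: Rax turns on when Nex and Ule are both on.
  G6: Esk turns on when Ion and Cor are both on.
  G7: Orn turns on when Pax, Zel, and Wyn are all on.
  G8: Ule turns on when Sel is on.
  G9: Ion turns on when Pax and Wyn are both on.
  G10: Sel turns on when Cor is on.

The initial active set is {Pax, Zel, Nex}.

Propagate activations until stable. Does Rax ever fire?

Yes

Pax and Nex are on, so Cor turns on (G2).
Cor is on, so Sel turns on (G10).
G8: Sel on → Ule on.
Nex and Ule are on, so Rax turns on (G5).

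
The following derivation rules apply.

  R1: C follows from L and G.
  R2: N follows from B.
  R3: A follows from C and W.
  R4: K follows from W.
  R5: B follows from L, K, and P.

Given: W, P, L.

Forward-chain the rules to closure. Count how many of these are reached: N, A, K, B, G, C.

W holds, so K follows (R4).
L, K, and P hold, so B follows (R5).
From B, R2 gives N.
N: reached.
A would need C and W (R3), but C is never established.
K: reached.
B: reached.
No rule produces G, and it is not given.
C would need L and G (R1), but G is never established.
Reached: N, K, and B — 3 of the 6.

3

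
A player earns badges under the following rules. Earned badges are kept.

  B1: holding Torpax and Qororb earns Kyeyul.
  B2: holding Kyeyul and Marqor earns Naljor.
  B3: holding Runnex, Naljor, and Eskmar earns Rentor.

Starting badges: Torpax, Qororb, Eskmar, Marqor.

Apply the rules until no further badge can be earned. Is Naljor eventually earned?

With Torpax and Qororb, Kyeyul is earned (B1).
With Kyeyul and Marqor, Naljor is earned (B2).

Yes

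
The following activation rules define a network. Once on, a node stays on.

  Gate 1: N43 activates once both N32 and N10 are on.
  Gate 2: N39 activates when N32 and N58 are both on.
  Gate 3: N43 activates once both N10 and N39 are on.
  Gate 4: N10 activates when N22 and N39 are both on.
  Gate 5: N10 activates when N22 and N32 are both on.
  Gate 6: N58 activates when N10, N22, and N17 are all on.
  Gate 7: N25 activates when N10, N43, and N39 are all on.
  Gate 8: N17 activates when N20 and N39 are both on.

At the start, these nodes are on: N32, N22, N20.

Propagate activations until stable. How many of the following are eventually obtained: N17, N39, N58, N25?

0

N17 would need N20 and N39 (Gate 8), but N39 never turns on.
N39 would need N32 and N58 (Gate 2), but N58 never turns on.
N58 would need N10, N22, and N17 (Gate 6), but N17 never turns on.
N25 would need N10, N43, and N39 (Gate 7), but N39 never turns on.
None of the 4 are reached.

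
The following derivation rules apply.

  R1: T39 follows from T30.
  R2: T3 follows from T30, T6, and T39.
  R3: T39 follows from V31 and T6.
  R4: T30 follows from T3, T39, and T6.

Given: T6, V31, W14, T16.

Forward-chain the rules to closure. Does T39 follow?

V31 and T6 hold, so T39 follows (R3).

Yes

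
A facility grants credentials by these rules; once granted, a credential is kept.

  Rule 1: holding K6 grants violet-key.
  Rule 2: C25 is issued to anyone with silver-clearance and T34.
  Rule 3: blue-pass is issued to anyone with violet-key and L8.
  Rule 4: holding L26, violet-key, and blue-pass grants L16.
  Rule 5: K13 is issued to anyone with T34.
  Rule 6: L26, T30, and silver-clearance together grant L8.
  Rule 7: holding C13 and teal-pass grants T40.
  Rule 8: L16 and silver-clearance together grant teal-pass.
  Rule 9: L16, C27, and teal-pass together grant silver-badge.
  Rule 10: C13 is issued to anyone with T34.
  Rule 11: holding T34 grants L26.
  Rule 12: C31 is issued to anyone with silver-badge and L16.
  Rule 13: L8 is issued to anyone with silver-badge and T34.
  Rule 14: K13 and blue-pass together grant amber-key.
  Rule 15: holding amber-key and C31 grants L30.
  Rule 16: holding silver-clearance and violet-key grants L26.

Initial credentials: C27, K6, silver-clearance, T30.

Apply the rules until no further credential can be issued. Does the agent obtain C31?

Yes

Holding K6 grants violet-key (Rule 1).
Holding silver-clearance and violet-key grants L26 (Rule 16).
Holding L26, T30, and silver-clearance grants L8 (Rule 6).
Holding violet-key and L8 grants blue-pass (Rule 3).
Holding L26, violet-key, and blue-pass grants L16 (Rule 4).
Holding L16 and silver-clearance grants teal-pass (Rule 8).
Holding L16, C27, and teal-pass grants silver-badge (Rule 9).
Holding silver-badge and L16 grants C31 (Rule 12).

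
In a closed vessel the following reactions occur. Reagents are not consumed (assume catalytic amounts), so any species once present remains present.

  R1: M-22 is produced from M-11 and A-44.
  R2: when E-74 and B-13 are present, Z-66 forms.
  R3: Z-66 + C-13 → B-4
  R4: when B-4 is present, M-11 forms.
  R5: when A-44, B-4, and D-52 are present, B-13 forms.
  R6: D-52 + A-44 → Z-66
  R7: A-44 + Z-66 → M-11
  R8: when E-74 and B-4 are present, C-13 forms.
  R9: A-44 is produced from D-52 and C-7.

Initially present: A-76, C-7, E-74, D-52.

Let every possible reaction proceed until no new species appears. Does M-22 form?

D-52 and C-7 present → A-44 forms (R9).
D-52 and A-44 present → Z-66 forms (R6).
A-44 and Z-66 present → M-11 forms (R7).
M-11 and A-44 present → M-22 forms (R1).

Yes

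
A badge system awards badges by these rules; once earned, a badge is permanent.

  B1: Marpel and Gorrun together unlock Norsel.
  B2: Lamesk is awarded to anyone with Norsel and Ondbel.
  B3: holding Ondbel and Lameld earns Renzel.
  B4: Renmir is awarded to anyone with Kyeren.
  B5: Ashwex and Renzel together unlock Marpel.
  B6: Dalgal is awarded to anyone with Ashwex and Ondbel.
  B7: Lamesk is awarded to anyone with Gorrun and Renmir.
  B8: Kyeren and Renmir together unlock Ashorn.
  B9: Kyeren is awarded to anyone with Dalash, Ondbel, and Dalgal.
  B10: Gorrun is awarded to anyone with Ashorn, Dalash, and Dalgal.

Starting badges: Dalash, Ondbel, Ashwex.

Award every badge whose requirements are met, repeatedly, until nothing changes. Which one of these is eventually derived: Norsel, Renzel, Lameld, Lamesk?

With Ashwex and Ondbel, Dalgal is earned (B6).
With Dalash, Ondbel, and Dalgal, Kyeren is earned (B9).
With Kyeren, Renmir is earned (B4).
With Kyeren and Renmir, Ashorn is earned (B8).
With Ashorn, Dalash, and Dalgal, Gorrun is earned (B10).
With Gorrun and Renmir, Lamesk is earned (B7).
No rule produces Lameld, and it is not given. Norsel would need Marpel and Gorrun (B1), but Marpel is never earned. Renzel would need Ondbel and Lameld (B3), but Lameld is never earned.

Lamesk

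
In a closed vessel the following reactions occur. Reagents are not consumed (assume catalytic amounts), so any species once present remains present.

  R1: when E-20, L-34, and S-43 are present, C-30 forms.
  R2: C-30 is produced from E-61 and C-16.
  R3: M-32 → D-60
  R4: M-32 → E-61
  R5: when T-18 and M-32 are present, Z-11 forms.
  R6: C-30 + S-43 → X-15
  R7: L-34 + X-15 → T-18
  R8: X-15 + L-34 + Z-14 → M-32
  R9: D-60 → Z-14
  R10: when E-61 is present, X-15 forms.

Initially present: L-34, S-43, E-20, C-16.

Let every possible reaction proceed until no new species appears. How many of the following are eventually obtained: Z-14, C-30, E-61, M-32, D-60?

E-20, L-34, and S-43 present → C-30 forms (R1).
Z-14 would need D-60 (R9), but D-60 never forms.
C-30: reached.
E-61 would need M-32 (R4), but M-32 never forms.
M-32 would need X-15, L-34, and Z-14 (R8), but Z-14 never forms.
D-60 would need M-32 (R3), but M-32 never forms.
Reached: C-30 — 1 of the 5.

1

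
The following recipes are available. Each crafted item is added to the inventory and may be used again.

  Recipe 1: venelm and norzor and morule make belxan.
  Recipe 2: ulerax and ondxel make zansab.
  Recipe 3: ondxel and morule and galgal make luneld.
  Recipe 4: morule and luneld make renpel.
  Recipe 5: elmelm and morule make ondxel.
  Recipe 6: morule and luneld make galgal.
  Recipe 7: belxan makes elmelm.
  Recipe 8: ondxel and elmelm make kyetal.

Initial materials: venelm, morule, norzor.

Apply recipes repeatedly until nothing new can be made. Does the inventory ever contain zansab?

No

zansab would need ulerax and ondxel (Recipe 2), but ulerax is never obtained.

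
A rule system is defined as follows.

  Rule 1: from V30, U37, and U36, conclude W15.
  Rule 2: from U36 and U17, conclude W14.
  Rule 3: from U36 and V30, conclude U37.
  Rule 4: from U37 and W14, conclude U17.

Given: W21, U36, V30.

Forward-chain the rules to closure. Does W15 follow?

From U36 and V30, Rule 3 gives U37.
V30, U37, and U36 hold, so W15 follows (Rule 1).

Yes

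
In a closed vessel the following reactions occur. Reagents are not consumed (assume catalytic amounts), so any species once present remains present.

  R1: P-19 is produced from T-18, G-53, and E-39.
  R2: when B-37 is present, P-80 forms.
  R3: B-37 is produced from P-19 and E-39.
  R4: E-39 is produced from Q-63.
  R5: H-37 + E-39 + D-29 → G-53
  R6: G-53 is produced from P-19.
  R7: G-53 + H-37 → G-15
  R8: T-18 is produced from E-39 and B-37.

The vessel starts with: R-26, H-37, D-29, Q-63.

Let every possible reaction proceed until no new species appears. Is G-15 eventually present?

Q-63 present → E-39 forms (R4).
H-37, E-39, and D-29 present → G-53 forms (R5).
G-53 and H-37 present → G-15 forms (R7).

Yes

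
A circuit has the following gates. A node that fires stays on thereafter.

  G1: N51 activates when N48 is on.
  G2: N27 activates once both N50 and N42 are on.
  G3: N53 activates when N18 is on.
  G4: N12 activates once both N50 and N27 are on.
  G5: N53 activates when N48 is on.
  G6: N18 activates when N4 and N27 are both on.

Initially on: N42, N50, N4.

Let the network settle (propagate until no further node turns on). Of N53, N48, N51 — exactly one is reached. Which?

N53

N50 and N42 are on, so N27 activates (G2).
G6: N4 and N27 on → N18 on.
G3: N18 on → N53 on.
N51 would need N48 (G1), but N48 never turns on. No rule produces N48, and it is not given.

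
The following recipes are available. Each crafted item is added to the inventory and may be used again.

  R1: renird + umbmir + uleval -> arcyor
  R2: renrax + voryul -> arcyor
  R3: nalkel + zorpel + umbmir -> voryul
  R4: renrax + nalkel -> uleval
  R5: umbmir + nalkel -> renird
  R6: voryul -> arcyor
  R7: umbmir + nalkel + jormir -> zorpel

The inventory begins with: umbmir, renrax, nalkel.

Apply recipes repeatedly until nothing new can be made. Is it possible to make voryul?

voryul would need nalkel, zorpel, and umbmir (R3), but zorpel is never obtained.

No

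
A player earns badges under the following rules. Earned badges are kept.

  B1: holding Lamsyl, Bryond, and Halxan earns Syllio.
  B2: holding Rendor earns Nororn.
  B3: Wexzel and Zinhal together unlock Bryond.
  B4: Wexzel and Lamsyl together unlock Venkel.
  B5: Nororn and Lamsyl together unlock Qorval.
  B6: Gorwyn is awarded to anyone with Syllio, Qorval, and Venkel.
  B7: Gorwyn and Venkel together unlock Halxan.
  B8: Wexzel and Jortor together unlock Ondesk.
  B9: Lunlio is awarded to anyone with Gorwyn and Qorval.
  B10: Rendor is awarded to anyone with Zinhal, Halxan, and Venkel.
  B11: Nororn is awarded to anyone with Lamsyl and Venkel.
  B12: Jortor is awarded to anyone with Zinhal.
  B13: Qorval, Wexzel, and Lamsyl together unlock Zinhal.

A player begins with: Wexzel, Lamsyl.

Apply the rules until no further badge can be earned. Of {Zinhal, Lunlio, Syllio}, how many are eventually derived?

1

With Wexzel and Lamsyl, Venkel is earned (B4).
With Lamsyl and Venkel, Nororn is earned (B11).
With Nororn and Lamsyl, Qorval is earned (B5).
With Qorval, Wexzel, and Lamsyl, Zinhal is earned (B13).
Zinhal: reached.
Lunlio would need Gorwyn and Qorval (B9), but Gorwyn is never earned.
Syllio would need Lamsyl, Bryond, and Halxan (B1), but Halxan is never earned.
Reached: Zinhal — 1 of the 3.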